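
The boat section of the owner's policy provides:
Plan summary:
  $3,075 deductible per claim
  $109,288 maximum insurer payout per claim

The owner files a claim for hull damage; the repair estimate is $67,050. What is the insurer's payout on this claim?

$63,975

Less the $3,075 deductible: $67,050 − $3,075 = $63,975.
$63,975 is within the $109,288 limit, so the insurer pays $63,975.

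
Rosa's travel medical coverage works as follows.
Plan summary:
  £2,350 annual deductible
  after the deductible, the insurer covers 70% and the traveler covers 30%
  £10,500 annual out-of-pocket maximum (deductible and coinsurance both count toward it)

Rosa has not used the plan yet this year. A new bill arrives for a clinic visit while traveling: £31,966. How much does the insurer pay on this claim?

Nothing has been paid toward the £2,350 deductible, so the first £2,350 of this charge is applied there.
That leaves £31,966 − £2,350 = £29,616 for coinsurance.
30% of £29,616 = £8,884.80 falls to the traveler.
So the traveler owes £2,350 + £8,884.80 = £11,234.80 before any cap.
That would bring total out-of-pocket to £11,234.80, past the £10,500 cap. The traveler is capped at £10,500 − £0 = £10,500 on this claim.
The insurer covers the remainder: £31,966 − £10,500 = £21,466.

£21,466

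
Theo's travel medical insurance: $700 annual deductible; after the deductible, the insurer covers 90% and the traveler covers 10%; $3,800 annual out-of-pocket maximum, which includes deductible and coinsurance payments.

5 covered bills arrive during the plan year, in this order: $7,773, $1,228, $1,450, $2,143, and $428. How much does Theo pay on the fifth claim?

$42.80

Bill 1, $7,773: deductible takes $700, $7,073 remains; traveler's 10% is $707.30. Traveler pays $1,407.30; OOP now $1,407.30.
Bill 2, $1,228: deductible already satisfied, so traveler's share is 10% × $1,228 = $122.80. Cost to traveler: $122.80. OOP to date $1,530.10.
Bill 3, $1,450: deductible met; 10% of $1,450 = $145. Traveler owes $145 (running OOP $1,675.10).
Bill 4, $2,143: 10% coinsurance on $2,143 = $214.30. Traveler owes $214.30 (running OOP $1,889.40).
Bill 5, $428: deductible already satisfied, so traveler's share is 10% × $428 = $42.80. Traveler owes $42.80 (running OOP $1,932.20).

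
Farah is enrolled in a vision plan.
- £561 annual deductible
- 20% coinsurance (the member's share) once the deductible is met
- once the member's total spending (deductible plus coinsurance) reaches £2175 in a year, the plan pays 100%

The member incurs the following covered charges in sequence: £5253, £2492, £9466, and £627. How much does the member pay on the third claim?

Claim 1 (£5253): £561 to deductible, leaving £4692; member's 20% is £938.40. Member owes £1499.40 (running OOP £1499.40).
Claim 2 (£2492): 20% coinsurance on £2492 = £498.40. Member owes £498.40 (running OOP £1997.80).
Claim 3 (£9466): deductible met; 20% of £9466 = £1893.20. Adding that to £1997.80 gives £3891, past the £2175 cap; member pays only £2175 − £1997.80 = £177.20.

£177.20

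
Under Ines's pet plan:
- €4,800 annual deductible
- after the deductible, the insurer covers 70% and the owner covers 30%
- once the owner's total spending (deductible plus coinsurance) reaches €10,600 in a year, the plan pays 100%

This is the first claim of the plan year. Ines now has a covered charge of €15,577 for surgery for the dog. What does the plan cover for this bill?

€7,543.90

Deductible not yet touched, so the first €4,800 of the bill goes to the deductible.
That leaves €15,577 − €4,800 = €10,777 for coinsurance.
Coinsurance: €10,777 × 30% = €3,233.10.
So the owner owes €4,800 + €3,233.10 = €8,033.10 before any cap.
Total out-of-pocket so far would be €0 + €8,033.10 = €8,033.10, below the €10,600 cap — no reduction.
The plan picks up €15,577 − €8,033.10 = €7,543.90.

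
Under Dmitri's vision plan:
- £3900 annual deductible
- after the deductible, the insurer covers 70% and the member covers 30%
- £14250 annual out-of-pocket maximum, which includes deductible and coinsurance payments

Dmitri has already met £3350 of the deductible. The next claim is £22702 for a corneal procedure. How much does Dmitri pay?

£3350 of the £3900 deductible is already met, leaving £550.
That leaves £22702 − £550 = £22152 for coinsurance.
Coinsurance: £22152 × 30% = £6645.60.
Member responsibility before any cap: £550 + £6645.60 = £7195.60.
Cumulative spending £3350 + £7195.60 = £10545.60 stays under the £14250 maximum.

£7195.60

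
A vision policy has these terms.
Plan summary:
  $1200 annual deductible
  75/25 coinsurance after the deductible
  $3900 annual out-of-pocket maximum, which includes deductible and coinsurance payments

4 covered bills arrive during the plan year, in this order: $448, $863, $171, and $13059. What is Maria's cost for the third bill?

#1 ($448): all of it applies to the deductible. Member pays $448; OOP now $448.
#2 ($863): $752 to deductible, leaving $111; coinsurance $111 × 25% = $27.75. Member pays $779.75; OOP now $1227.75.
#3 ($171): deductible already satisfied, so member's share is 25% × $171 = $42.75. Member owes $42.75 (running OOP $1270.50).

$42.75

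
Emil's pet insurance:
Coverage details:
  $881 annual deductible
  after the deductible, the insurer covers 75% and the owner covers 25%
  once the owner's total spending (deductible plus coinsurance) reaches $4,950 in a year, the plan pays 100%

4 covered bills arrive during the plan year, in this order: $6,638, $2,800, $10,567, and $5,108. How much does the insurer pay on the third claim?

$8,637.25

#1 ($6,638): deductible takes $881, $5,757 remains; owner's 25% is $1,439.25. Cost to owner: $2,320.25. OOP to date $2,320.25. Plan pays $6,638 − $2,320.25 = $4,317.75.
#2 ($2,800): 25% coinsurance on $2,800 = $700. Owner owes $700 (running OOP $3,020.25). Insurer: $2,800 − $700 = $2,100.
#3 ($10,567): deductible met; 25% of $10,567 = $2,641.75. OOP would hit $5,662 > $4,950, so the cap limits the owner to $4,950 − $3,020.25 = $1,929.75. Plan pays $10,567 − $1,929.75 = $8,637.25.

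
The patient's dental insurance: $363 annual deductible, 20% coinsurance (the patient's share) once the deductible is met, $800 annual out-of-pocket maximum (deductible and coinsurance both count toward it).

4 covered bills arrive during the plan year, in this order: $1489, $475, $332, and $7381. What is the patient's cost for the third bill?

Bill 1, $1489: $363 to deductible, leaving $1126; 20% of $1126 = $225.20. Patient pays $588.20; OOP now $588.20.
Bill 2, $475: deductible met; 20% of $475 = $95. Patient owes $95 (running OOP $683.20).
Bill 3, $332: deductible already satisfied, so patient's share is 20% × $332 = $66.40. Patient owes $66.40 (running OOP $749.60).

$66.40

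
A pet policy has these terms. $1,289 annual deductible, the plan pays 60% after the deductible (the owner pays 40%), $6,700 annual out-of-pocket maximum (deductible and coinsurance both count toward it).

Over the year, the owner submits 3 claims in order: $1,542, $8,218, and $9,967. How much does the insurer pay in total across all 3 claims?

Claim 1 ($1,542): deductible takes $1,289, $253 remains; coinsurance $253 × 40% = $101.20. Owner pays $1,390.20; OOP now $1,390.20. Plan pays $1,542 − $1,390.20 = $151.80.
Claim 2 ($8,218): deductible met; 40% of $8,218 = $3,287.20. Cost to owner: $3,287.20. OOP to date $4,677.40. Insurer: $8,218 − $3,287.20 = $4,930.80.
Claim 3 ($9,967): 40% coinsurance on $9,967 = $3,986.80. OOP would hit $8,664.20 > $6,700, so the cap limits the owner to $6,700 − $4,677.40 = $2,022.60. Plan pays $9,967 − $2,022.60 = $7,944.40.
Insurer total: $151.80 + $4,930.80 + $7,944.40 = $13,027.

$13,027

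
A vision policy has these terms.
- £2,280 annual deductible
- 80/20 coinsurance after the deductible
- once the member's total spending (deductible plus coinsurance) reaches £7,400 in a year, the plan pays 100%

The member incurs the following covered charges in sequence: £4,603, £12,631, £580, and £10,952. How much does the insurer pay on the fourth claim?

Claim 1 — £4,603: £2,280 finishes the deductible; £2,323 goes to coinsurance; coinsurance £2,323 × 20% = £464.60. Member owes £2,744.60 (running OOP £2,744.60). Plan pays £4,603 − £2,744.60 = £1,858.40.
Claim 2 — £12,631: deductible already satisfied, so member's share is 20% × £12,631 = £2,526.20. Member pays £2,526.20; OOP now £5,270.80. Plan pays £12,631 − £2,526.20 = £10,104.80.
Claim 3 — £580: deductible already satisfied, so member's share is 20% × £580 = £116. Member pays £116; OOP now £5,386.80. Plan pays £580 − £116 = £464.
Claim 4 — £10,952: deductible met; 20% of £10,952 = £2,190.40. That would push OOP to £7,577.20, over the £7,400 cap, so member pays £7,400 − £5,386.80 = £2,013.20. Plan pays £10,952 − £2,013.20 = £8,938.80.

£8,938.80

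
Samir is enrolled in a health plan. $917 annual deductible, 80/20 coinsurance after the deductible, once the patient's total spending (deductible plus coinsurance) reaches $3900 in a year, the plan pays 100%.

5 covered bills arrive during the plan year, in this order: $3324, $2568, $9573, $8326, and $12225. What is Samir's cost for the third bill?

Bill 1, $3324: $917 finishes the deductible; $2407 goes to coinsurance; coinsurance $2407 × 20% = $481.40. Cost to patient: $1398.40. OOP to date $1398.40.
Bill 2, $2568: deductible already satisfied, so patient's share is 20% × $2568 = $513.60. Patient owes $513.60 (running OOP $1912).
Bill 3, $9573: 20% coinsurance on $9573 = $1914.60. Patient owes $1914.60 (running OOP $3826.60).

$1914.60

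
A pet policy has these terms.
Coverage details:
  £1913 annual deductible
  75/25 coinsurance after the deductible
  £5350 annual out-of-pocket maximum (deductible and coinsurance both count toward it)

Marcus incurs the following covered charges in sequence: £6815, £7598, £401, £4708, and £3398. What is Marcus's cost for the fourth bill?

#1 (£6815): deductible takes £1913, £4902 remains; coinsurance £4902 × 25% = £1225.50. Cost to owner: £3138.50. OOP to date £3138.50.
#2 (£7598): 25% coinsurance on £7598 = £1899.50. Owner owes £1899.50 (running OOP £5038).
#3 (£401): deductible already satisfied, so owner's share is 25% × £401 = £100.25. Owner owes £100.25 (running OOP £5138.25).
#4 (£4708): 25% coinsurance on £4708 = £1177. Adding that to £5138.25 gives £6315.25, past the £5350 cap; owner pays only £5350 − £5138.25 = £211.75.

£211.75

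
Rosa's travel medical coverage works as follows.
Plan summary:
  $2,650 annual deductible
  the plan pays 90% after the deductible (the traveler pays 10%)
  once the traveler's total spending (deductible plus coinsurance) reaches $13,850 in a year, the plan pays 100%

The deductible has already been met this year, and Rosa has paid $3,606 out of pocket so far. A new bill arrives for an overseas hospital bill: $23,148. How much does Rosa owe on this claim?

$2,314.80

The deductible is already satisfied, so the full bill goes to coinsurance.
10% of $23,148 = $2,314.80 falls to the traveler.
Total out-of-pocket so far would be $3,606 + $2,314.80 = $5,920.80, below the $13,850 cap — no reduction.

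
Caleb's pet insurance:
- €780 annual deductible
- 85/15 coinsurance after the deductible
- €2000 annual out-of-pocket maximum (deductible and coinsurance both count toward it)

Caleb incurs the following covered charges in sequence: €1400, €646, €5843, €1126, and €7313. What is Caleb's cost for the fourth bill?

#1 (€1400): deductible takes €780, €620 remains; owner's 15% is €93. Owner pays €873; OOP now €873.
#2 (€646): deductible already satisfied, so owner's share is 15% × €646 = €96.90. Owner pays €96.90; OOP now €969.90.
#3 (€5843): deductible met; 15% of €5843 = €876.45. Owner owes €876.45 (running OOP €1846.35).
#4 (€1126): deductible met; 15% of €1126 = €168.90. OOP would hit €2015.25 > €2000, so the cap limits the owner to €2000 − €1846.35 = €153.65.

€153.65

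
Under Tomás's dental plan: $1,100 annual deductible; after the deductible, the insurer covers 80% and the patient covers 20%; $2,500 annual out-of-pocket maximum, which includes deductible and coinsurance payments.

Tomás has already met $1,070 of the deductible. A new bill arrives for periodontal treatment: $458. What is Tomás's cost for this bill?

$1,070 of the $1,100 deductible is already met, leaving $30.
The remaining $428 (= $458 − $30) moves to coinsurance.
Patient's 20% share of $428 is $85.60.
That puts the patient's cost at $30 + $85.60 = $115.60 before any cap.
Total out-of-pocket so far would be $1,070 + $115.60 = $1,185.60, below the $2,500 cap — no reduction.

$115.60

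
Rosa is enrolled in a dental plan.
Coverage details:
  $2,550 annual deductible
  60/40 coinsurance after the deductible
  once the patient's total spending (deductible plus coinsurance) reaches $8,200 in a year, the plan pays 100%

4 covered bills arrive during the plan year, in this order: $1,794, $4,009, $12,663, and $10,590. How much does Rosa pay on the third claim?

$4,348.80

Bill 1, $1,794: all of it applies to the deductible. Patient owes $1,794 (running OOP $1,794).
Bill 2, $4,009: $756 to deductible, leaving $3,253; 40% of $3,253 = $1,301.20. Patient pays $2,057.20; OOP now $3,851.20.
Bill 3, $12,663: 40% coinsurance on $12,663 = $5,065.20. OOP would hit $8,916.40 > $8,200, so the cap limits the patient to $8,200 − $3,851.20 = $4,348.80.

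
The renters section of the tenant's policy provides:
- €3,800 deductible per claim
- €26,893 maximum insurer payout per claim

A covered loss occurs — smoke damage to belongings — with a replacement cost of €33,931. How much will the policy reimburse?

After the deductible, €33,931 − €3,800 = €30,131 remains.
€30,131 exceeds the €26,893 limit, so the insurer pays the limit: €26,893.

€26,893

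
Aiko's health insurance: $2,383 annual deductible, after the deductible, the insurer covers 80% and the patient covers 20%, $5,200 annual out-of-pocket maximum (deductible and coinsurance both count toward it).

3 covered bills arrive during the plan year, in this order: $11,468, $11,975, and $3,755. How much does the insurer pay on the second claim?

Claim 1 ($11,468): $2,383 to deductible, leaving $9,085; coinsurance $9,085 × 20% = $1,817. Patient pays $4,200; OOP now $4,200. Insurer: $11,468 − $4,200 = $7,268.
Claim 2 ($11,975): deductible already satisfied, so patient's share is 20% × $11,975 = $2,395. That would push OOP to $6,595, over the $5,200 cap, so patient pays $5,200 − $4,200 = $1,000. Insurer: $11,975 − $1,000 = $10,975.

$10,975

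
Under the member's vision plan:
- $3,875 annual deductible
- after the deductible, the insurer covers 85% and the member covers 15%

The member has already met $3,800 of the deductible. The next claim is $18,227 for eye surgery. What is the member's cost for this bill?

Remaining deductible: $3,875 − $3,800 = $75.
The remaining $18,152 (= $18,227 − $75) moves to coinsurance.
Member's 15% share of $18,152 is $2,722.80.
So the member owes $75 + $2,722.80 = $2,797.80.

$2,797.80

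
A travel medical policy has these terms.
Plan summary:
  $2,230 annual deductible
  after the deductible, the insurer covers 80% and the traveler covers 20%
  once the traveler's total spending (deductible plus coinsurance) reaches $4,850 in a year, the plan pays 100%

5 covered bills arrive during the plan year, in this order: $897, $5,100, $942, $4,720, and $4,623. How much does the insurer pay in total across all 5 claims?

$11,432

Bill 1, $897: fully absorbed by the deductible. Traveler pays $897; OOP now $897. Plan pays $897 − $897 = $0.
Bill 2, $5,100: deductible takes $1,333, $3,767 remains; 20% of $3,767 = $753.40. Cost to traveler: $2,086.40. OOP to date $2,983.40. Insurer: $5,100 − $2,086.40 = $3,013.60.
Bill 3, $942: deductible met; 20% of $942 = $188.40. Traveler pays $188.40; OOP now $3,171.80. Insurer: $942 − $188.40 = $753.60.
Bill 4, $4,720: deductible already satisfied, so traveler's share is 20% × $4,720 = $944. Cost to traveler: $944. OOP to date $4,115.80. Plan pays $4,720 − $944 = $3,776.
Bill 5, $4,623: deductible met; 20% of $4,623 = $924.60. That would push OOP to $5,040.40, over the $4,850 cap, so traveler pays $4,850 − $4,115.80 = $734.20. Plan pays $4,623 − $734.20 = $3,888.80.
Insurer total = bills − traveler's total = $16,282 − $4,850 = $11,432.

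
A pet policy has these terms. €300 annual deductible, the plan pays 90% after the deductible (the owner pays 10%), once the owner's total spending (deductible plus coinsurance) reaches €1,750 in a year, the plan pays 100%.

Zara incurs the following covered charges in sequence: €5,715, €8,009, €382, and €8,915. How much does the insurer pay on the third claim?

Claim 1 (€5,715): deductible takes €300, €5,415 remains; coinsurance €5,415 × 10% = €541.50. Cost to owner: €841.50. OOP to date €841.50. Plan pays €5,715 − €841.50 = €4,873.50.
Claim 2 (€8,009): 10% coinsurance on €8,009 = €800.90. Cost to owner: €800.90. OOP to date €1,642.40. Insurer: €8,009 − €800.90 = €7,208.10.
Claim 3 (€382): deductible already satisfied, so owner's share is 10% × €382 = €38.20. Cost to owner: €38.20. OOP to date €1,680.60. Plan pays €382 − €38.20 = €343.80.

€343.80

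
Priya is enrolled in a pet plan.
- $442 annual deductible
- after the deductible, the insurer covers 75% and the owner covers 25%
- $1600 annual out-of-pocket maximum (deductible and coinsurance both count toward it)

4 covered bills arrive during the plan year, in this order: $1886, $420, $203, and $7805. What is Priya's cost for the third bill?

#1 ($1886): $442 to deductible, leaving $1444; 25% of $1444 = $361. Owner pays $803; OOP now $803.
#2 ($420): deductible met; 25% of $420 = $105. Owner pays $105; OOP now $908.
#3 ($203): deductible already satisfied, so owner's share is 25% × $203 = $50.75. Owner owes $50.75 (running OOP $958.75).

$50.75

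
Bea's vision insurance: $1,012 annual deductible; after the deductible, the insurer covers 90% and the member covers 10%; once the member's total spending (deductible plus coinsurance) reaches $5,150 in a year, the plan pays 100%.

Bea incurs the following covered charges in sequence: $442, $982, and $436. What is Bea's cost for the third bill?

$43.60

Claim 1 — $442: all of it applies to the deductible. Member owes $442 (running OOP $442).
Claim 2 — $982: deductible takes $570, $412 remains; coinsurance $412 × 10% = $41.20. Member owes $611.20 (running OOP $1,053.20).
Claim 3 — $436: deductible met; 10% of $436 = $43.60. Member owes $43.60 (running OOP $1,096.80).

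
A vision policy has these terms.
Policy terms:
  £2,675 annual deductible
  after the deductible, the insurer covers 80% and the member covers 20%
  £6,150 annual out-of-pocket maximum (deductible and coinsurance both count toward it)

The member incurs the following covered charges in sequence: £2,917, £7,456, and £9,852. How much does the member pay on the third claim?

#1 (£2,917): deductible takes £2,675, £242 remains; member's 20% is £48.40. Member owes £2,723.40 (running OOP £2,723.40).
#2 (£7,456): deductible already satisfied, so member's share is 20% × £7,456 = £1,491.20. Member owes £1,491.20 (running OOP £4,214.60).
#3 (£9,852): 20% coinsurance on £9,852 = £1,970.40. Adding that to £4,214.60 gives £6,185, past the £6,150 cap; member pays only £6,150 − £4,214.60 = £1,935.40.

£1,935.40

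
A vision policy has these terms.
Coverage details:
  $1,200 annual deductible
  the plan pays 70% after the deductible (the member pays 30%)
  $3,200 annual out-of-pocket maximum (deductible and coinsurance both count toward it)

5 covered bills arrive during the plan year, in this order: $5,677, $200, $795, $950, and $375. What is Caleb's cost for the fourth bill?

$285

Bill 1, $5,677: deductible takes $1,200, $4,477 remains; coinsurance $4,477 × 30% = $1,343.10. Member pays $2,543.10; OOP now $2,543.10.
Bill 2, $200: deductible already satisfied, so member's share is 30% × $200 = $60. Member owes $60 (running OOP $2,603.10).
Bill 3, $795: 30% coinsurance on $795 = $238.50. Cost to member: $238.50. OOP to date $2,841.60.
Bill 4, $950: deductible met; 30% of $950 = $285. Member pays $285; OOP now $3,126.60.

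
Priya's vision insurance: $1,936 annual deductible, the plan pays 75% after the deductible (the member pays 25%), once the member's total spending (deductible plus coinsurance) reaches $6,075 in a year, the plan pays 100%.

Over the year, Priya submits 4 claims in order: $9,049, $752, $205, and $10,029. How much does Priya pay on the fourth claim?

$2,121.50

Claim 1 — $9,049: $1,936 to deductible, leaving $7,113; coinsurance $7,113 × 25% = $1,778.25. Cost to member: $3,714.25. OOP to date $3,714.25.
Claim 2 — $752: deductible already satisfied, so member's share is 25% × $752 = $188. Member owes $188 (running OOP $3,902.25).
Claim 3 — $205: 25% coinsurance on $205 = $51.25. Member pays $51.25; OOP now $3,953.50.
Claim 4 — $10,029: deductible already satisfied, so member's share is 25% × $10,029 = $2,507.25. That would push OOP to $6,460.75, over the $6,075 cap, so member pays $6,075 − $3,953.50 = $2,121.50.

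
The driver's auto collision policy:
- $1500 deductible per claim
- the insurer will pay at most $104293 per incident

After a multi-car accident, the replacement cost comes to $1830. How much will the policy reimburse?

$330

After the deductible, $1830 − $1500 = $330 remains.
$330 ≤ $104293, so the limit doesn't bind; insurer pays $330.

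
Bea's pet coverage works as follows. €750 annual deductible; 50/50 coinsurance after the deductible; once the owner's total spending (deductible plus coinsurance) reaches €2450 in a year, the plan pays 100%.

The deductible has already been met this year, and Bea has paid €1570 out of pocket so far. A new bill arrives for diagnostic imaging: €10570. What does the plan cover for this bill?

€9690

With the deductible met, the entire €10570 is subject to coinsurance.
Coinsurance: €10570 × 50% = €5285.
Year-to-date out-of-pocket would reach €1570 + €5285 = €6855, above the €2450 maximum, so the owner pays only €2450 − €1570 = €880.
The plan picks up €10570 − €880 = €9690.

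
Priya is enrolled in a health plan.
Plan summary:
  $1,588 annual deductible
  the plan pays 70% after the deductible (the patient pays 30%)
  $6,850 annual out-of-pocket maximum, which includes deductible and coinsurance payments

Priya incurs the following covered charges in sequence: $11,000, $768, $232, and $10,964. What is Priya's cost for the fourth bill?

Bill 1, $11,000: $1,588 to deductible, leaving $9,412; coinsurance $9,412 × 30% = $2,823.60. Patient pays $4,411.60; OOP now $4,411.60.
Bill 2, $768: deductible already satisfied, so patient's share is 30% × $768 = $230.40. Cost to patient: $230.40. OOP to date $4,642.
Bill 3, $232: 30% coinsurance on $232 = $69.60. Patient owes $69.60 (running OOP $4,711.60).
Bill 4, $10,964: deductible met; 30% of $10,964 = $3,289.20. Adding that to $4,711.60 gives $8,000.80, past the $6,850 cap; patient pays only $6,850 − $4,711.60 = $2,138.40.

$2,138.40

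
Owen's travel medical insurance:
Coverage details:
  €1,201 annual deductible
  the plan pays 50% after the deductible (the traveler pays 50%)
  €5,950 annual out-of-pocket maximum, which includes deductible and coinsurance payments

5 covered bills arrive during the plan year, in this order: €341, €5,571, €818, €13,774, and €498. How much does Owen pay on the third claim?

#1 (€341): entire amount goes to the deductible. Cost to traveler: €341. OOP to date €341.
#2 (€5,571): €860 to deductible, leaving €4,711; traveler's 50% is €2,355.50. Cost to traveler: €3,215.50. OOP to date €3,556.50.
#3 (€818): 50% coinsurance on €818 = €409. Cost to traveler: €409. OOP to date €3,965.50.

€409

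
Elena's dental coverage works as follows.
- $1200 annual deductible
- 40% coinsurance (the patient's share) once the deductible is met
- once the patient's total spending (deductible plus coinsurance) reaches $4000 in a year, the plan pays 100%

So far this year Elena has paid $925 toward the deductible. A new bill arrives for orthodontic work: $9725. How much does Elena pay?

$3075

Deductible still to meet: $1200 − $925 = $275.
That leaves $9725 − $275 = $9450 for coinsurance.
40% of $9450 = $3780 falls to the patient.
Patient responsibility before any cap: $275 + $3780 = $4055.
Adding $4055 to the $925 already spent would give $4980, which exceeds the $4000 cap; the patient pays just $4000 − $925 = $3075.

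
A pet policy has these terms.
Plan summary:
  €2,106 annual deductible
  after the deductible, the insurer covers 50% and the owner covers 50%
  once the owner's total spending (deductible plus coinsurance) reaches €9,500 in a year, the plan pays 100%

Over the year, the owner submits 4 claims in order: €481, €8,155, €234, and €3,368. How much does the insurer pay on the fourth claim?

#1 (€481): all of it applies to the deductible. Owner owes €481 (running OOP €481). Insurer: €481 − €481 = €0.
#2 (€8,155): deductible takes €1,625, €6,530 remains; 50% of €6,530 = €3,265. Cost to owner: €4,890. OOP to date €5,371. Insurer: €8,155 − €4,890 = €3,265.
#3 (€234): deductible already satisfied, so owner's share is 50% × €234 = €117. Cost to owner: €117. OOP to date €5,488. Insurer: €234 − €117 = €117.
#4 (€3,368): deductible already satisfied, so owner's share is 50% × €3,368 = €1,684. Owner pays €1,684; OOP now €7,172. Plan pays €3,368 − €1,684 = €1,684.

€1,684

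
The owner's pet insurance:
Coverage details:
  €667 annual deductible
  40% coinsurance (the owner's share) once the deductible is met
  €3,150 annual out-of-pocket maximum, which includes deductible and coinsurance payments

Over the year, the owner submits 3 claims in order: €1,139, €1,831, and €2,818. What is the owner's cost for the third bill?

#1 (€1,139): deductible takes €667, €472 remains; owner's 40% is €188.80. Owner owes €855.80 (running OOP €855.80).
#2 (€1,831): 40% coinsurance on €1,831 = €732.40. Owner owes €732.40 (running OOP €1,588.20).
#3 (€2,818): deductible met; 40% of €2,818 = €1,127.20. Owner owes €1,127.20 (running OOP €2,715.40).

€1,127.20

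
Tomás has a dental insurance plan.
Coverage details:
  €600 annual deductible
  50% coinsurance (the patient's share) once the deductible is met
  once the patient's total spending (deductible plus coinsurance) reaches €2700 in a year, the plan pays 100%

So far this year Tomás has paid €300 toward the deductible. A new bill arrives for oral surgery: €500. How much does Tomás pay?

€400

€300 of the €600 deductible is already met, leaving €300.
The remaining €200 (= €500 − €300) moves to coinsurance.
Patient's 50% share of €200 is €100.
Patient responsibility before any cap: €300 + €100 = €400.
Cumulative spending €300 + €400 = €700 stays under the €2700 maximum.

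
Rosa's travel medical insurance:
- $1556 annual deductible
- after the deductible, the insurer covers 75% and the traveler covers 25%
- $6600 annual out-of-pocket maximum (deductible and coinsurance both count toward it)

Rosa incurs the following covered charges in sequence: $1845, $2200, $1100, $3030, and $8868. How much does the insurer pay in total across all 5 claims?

$11615.25

Claim 1 — $1845: $1556 to deductible, leaving $289; 25% of $289 = $72.25. Cost to traveler: $1628.25. OOP to date $1628.25. Plan pays $1845 − $1628.25 = $216.75.
Claim 2 — $2200: 25% coinsurance on $2200 = $550. Traveler pays $550; OOP now $2178.25. Insurer: $2200 − $550 = $1650.
Claim 3 — $1100: deductible met; 25% of $1100 = $275. Traveler owes $275 (running OOP $2453.25). Insurer: $1100 − $275 = $825.
Claim 4 — $3030: deductible met; 25% of $3030 = $757.50. Traveler pays $757.50; OOP now $3210.75. Plan pays $3030 − $757.50 = $2272.50.
Claim 5 — $8868: deductible already satisfied, so traveler's share is 25% × $8868 = $2217. Traveler owes $2217 (running OOP $5427.75). Insurer: $8868 − $2217 = $6651.
Insurer total: $216.75 + $1650 + $825 + $2272.50 + $6651 = $11615.25.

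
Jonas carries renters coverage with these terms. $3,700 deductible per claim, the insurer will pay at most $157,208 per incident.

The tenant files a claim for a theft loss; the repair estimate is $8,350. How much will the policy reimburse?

Subtract the deductible: $8,350 − $3,700 = $4,650.
That's under the $157,208 cap, so the insurer reimburses the full $4,650.

$4,650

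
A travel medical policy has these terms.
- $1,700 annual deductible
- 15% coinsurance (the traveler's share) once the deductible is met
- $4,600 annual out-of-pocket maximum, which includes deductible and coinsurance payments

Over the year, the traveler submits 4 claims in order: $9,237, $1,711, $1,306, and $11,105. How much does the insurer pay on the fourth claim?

#1 ($9,237): $1,700 to deductible, leaving $7,537; traveler's 15% is $1,130.55. Traveler pays $2,830.55; OOP now $2,830.55. Insurer: $9,237 − $2,830.55 = $6,406.45.
#2 ($1,711): 15% coinsurance on $1,711 = $256.65. Traveler pays $256.65; OOP now $3,087.20. Plan pays $1,711 − $256.65 = $1,454.35.
#3 ($1,306): deductible already satisfied, so traveler's share is 15% × $1,306 = $195.90. Traveler pays $195.90; OOP now $3,283.10. Plan pays $1,306 − $195.90 = $1,110.10.
#4 ($11,105): deductible already satisfied, so traveler's share is 15% × $11,105 = $1,665.75. OOP would hit $4,948.85 > $4,600, so the cap limits the traveler to $4,600 − $3,283.10 = $1,316.90. Plan pays $11,105 − $1,316.90 = $9,788.10.

$9,788.10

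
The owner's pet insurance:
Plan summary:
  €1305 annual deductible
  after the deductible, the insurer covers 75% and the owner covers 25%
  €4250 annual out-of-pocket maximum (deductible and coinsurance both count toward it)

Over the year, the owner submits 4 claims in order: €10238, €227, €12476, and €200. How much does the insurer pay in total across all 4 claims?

Claim 1 — €10238: €1305 to deductible, leaving €8933; owner's 25% is €2233.25. Owner owes €3538.25 (running OOP €3538.25). Plan pays €10238 − €3538.25 = €6699.75.
Claim 2 — €227: deductible met; 25% of €227 = €56.75. Owner owes €56.75 (running OOP €3595). Plan pays €227 − €56.75 = €170.25.
Claim 3 — €12476: deductible already satisfied, so owner's share is 25% × €12476 = €3119. That would push OOP to €6714, over the €4250 cap, so owner pays €4250 − €3595 = €655. Plan pays €12476 − €655 = €11821.
Claim 4 — €200: deductible met; 25% of €200 = €50. OOP would hit €4300 > €4250, so the cap limits the owner to €4250 − €4250 = €0. Plan pays €200 − €0 = €200.
Insurer total = bills − owner's total = €23141 − €4250 = €18891.

€18891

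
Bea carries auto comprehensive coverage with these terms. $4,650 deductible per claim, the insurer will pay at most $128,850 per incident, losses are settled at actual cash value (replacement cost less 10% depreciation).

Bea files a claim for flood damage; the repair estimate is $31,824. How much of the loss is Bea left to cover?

$7,832.40

Depreciate 10%: the covered value is $31,824 × 0.9 = $28,641.60.
After the deductible, $28,641.60 − $4,650 = $23,991.60 remains.
$23,991.60 ≤ $128,850, so the limit doesn't bind; insurer pays $23,991.60.
Out of pocket: $31,824 − $23,991.60 = $7,832.40.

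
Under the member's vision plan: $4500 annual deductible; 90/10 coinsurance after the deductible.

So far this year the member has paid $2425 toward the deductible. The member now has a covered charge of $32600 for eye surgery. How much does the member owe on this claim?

Remaining deductible: $4500 − $2425 = $2075.
The remaining $30525 (= $32600 − $2075) moves to coinsurance.
Member's 10% share of $30525 is $3052.50.
That puts the member's cost at $2075 + $3052.50 = $5127.50.

$5127.50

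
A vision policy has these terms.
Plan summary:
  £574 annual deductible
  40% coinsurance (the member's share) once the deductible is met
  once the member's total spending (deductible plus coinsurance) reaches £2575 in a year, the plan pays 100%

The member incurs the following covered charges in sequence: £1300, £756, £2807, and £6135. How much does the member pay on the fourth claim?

£285.40

Bill 1, £1300: deductible takes £574, £726 remains; coinsurance £726 × 40% = £290.40. Member pays £864.40; OOP now £864.40.
Bill 2, £756: deductible met; 40% of £756 = £302.40. Member owes £302.40 (running OOP £1166.80).
Bill 3, £2807: 40% coinsurance on £2807 = £1122.80. Cost to member: £1122.80. OOP to date £2289.60.
Bill 4, £6135: 40% coinsurance on £6135 = £2454. That would push OOP to £4743.60, over the £2575 cap, so member pays £2575 − £2289.60 = £285.40.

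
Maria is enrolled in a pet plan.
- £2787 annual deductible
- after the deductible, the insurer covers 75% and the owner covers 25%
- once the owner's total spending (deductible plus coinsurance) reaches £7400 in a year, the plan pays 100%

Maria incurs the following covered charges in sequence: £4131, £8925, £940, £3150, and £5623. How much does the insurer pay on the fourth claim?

#1 (£4131): deductible takes £2787, £1344 remains; coinsurance £1344 × 25% = £336. Owner pays £3123; OOP now £3123. Plan pays £4131 − £3123 = £1008.
#2 (£8925): deductible met; 25% of £8925 = £2231.25. Cost to owner: £2231.25. OOP to date £5354.25. Plan pays £8925 − £2231.25 = £6693.75.
#3 (£940): deductible met; 25% of £940 = £235. Owner owes £235 (running OOP £5589.25). Insurer: £940 − £235 = £705.
#4 (£3150): 25% coinsurance on £3150 = £787.50. Owner owes £787.50 (running OOP £6376.75). Plan pays £3150 − £787.50 = £2362.50.

£2362.50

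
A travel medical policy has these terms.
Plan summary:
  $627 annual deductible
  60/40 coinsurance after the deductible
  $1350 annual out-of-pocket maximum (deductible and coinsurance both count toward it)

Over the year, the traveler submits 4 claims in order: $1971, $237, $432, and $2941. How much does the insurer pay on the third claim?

Claim 1 ($1971): deductible takes $627, $1344 remains; traveler's 40% is $537.60. Traveler pays $1164.60; OOP now $1164.60. Plan pays $1971 − $1164.60 = $806.40.
Claim 2 ($237): deductible met; 40% of $237 = $94.80. Traveler owes $94.80 (running OOP $1259.40). Insurer: $237 − $94.80 = $142.20.
Claim 3 ($432): 40% coinsurance on $432 = $172.80. Adding that to $1259.40 gives $1432.20, past the $1350 cap; traveler pays only $1350 − $1259.40 = $90.60. Insurer: $432 − $90.60 = $341.40.

$341.40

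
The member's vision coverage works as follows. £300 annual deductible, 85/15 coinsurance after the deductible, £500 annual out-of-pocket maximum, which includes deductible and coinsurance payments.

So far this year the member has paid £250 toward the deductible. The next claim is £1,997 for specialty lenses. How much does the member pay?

£250

£250 of the £300 deductible is already met, leaving £50.
That leaves £1,997 − £50 = £1,947 for coinsurance.
Member's 15% share of £1,947 is £292.05.
Member responsibility before any cap: £50 + £292.05 = £342.05.
Year-to-date out-of-pocket would reach £250 + £342.05 = £592.05, above the £500 maximum, so the member pays only £500 − £250 = £250.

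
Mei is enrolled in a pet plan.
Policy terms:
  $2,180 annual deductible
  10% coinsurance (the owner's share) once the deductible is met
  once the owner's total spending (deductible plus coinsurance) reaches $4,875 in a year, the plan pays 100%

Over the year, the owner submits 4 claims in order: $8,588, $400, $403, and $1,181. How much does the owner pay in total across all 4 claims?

#1 ($8,588): deductible takes $2,180, $6,408 remains; owner's 10% is $640.80. Owner pays $2,820.80; OOP now $2,820.80.
#2 ($400): deductible already satisfied, so owner's share is 10% × $400 = $40. Cost to owner: $40. OOP to date $2,860.80.
#3 ($403): 10% coinsurance on $403 = $40.30. Cost to owner: $40.30. OOP to date $2,901.10.
#4 ($1,181): deductible already satisfied, so owner's share is 10% × $1,181 = $118.10. Owner pays $118.10; OOP now $3,019.20.
Total paid by the owner: $2,820.80 + $40 + $40.30 + $118.10 = $3,019.20.

$3,019.20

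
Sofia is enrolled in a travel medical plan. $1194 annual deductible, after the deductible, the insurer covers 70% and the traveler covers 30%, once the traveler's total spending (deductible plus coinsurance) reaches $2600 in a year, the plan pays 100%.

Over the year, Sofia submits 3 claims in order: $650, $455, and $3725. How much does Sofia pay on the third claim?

$1179.80

Bill 1, $650: entire amount goes to the deductible. Traveler owes $650 (running OOP $650).
Bill 2, $455: entire amount goes to the deductible. Traveler pays $455; OOP now $1105.
Bill 3, $3725: deductible takes $89, $3636 remains; traveler's 30% is $1090.80. Cost to traveler: $1179.80. OOP to date $2284.80.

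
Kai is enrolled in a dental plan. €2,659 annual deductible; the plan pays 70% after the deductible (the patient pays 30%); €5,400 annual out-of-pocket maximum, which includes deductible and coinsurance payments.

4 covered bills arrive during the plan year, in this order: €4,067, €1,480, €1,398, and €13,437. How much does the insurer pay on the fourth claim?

#1 (€4,067): €2,659 finishes the deductible; €1,408 goes to coinsurance; coinsurance €1,408 × 30% = €422.40. Cost to patient: €3,081.40. OOP to date €3,081.40. Insurer: €4,067 − €3,081.40 = €985.60.
#2 (€1,480): deductible met; 30% of €1,480 = €444. Cost to patient: €444. OOP to date €3,525.40. Plan pays €1,480 − €444 = €1,036.
#3 (€1,398): deductible met; 30% of €1,398 = €419.40. Patient owes €419.40 (running OOP €3,944.80). Insurer: €1,398 − €419.40 = €978.60.
#4 (€13,437): 30% coinsurance on €13,437 = €4,031.10. OOP would hit €7,975.90 > €5,400, so the cap limits the patient to €5,400 − €3,944.80 = €1,455.20. Insurer: €13,437 − €1,455.20 = €11,981.80.

€11,981.80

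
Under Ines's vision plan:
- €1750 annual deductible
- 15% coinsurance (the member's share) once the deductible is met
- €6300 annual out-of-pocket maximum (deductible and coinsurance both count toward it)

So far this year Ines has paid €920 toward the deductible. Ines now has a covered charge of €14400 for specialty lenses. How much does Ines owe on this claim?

Deductible still to meet: €1750 − €920 = €830.
After the €830 deductible portion, €14400 − €830 = €13570 is subject to coinsurance.
15% of €13570 = €2035.50 falls to the member.
That puts the member's cost at €830 + €2035.50 = €2865.50 before any cap.
Total out-of-pocket so far would be €920 + €2865.50 = €3785.50, below the €6300 cap — no reduction.

€2865.50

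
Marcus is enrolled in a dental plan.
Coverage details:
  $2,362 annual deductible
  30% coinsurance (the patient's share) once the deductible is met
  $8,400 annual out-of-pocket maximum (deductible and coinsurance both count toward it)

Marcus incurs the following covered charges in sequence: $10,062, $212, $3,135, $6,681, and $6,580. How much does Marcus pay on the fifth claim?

Claim 1 ($10,062): deductible takes $2,362, $7,700 remains; coinsurance $7,700 × 30% = $2,310. Patient owes $4,672 (running OOP $4,672).
Claim 2 ($212): 30% coinsurance on $212 = $63.60. Patient pays $63.60; OOP now $4,735.60.
Claim 3 ($3,135): deductible already satisfied, so patient's share is 30% × $3,135 = $940.50. Cost to patient: $940.50. OOP to date $5,676.10.
Claim 4 ($6,681): deductible already satisfied, so patient's share is 30% × $6,681 = $2,004.30. Patient owes $2,004.30 (running OOP $7,680.40).
Claim 5 ($6,580): deductible already satisfied, so patient's share is 30% × $6,580 = $1,974. Adding that to $7,680.40 gives $9,654.40, past the $8,400 cap; patient pays only $8,400 − $7,680.40 = $719.60.

$719.60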